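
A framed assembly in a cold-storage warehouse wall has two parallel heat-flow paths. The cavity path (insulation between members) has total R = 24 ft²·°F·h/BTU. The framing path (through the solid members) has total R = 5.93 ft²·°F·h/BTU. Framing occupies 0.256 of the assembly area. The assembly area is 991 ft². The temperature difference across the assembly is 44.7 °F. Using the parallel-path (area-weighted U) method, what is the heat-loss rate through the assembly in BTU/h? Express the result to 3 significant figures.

U_eff = 0.744/24 + 0.256/5.93 = 0.031 + 0.04317 = 0.07417
R_eff = 1/U_eff = 13.48 ft²·°F·h/BTU
Q = 991 × 44.7 / 13.48 = 3286 BTU/h

3290 BTU/h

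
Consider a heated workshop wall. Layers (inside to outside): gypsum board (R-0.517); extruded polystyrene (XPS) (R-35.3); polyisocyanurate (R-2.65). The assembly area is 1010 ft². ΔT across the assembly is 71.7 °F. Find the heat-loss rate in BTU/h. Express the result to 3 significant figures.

1880 BTU/h

R_total = 0.517 + 35.3 + 2.65 = 38.47 ft²·°F·h/BTU
Q = A·ΔT/R = 1010 × 71.7 / 38.47 = 1883 BTU/h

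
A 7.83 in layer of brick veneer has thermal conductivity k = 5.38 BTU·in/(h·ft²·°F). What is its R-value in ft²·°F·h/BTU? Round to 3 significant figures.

1.46 ft²·°F·h/BTU

R = L/k = 7.83/5.38 = 1.455 ft²·°F·h/BTU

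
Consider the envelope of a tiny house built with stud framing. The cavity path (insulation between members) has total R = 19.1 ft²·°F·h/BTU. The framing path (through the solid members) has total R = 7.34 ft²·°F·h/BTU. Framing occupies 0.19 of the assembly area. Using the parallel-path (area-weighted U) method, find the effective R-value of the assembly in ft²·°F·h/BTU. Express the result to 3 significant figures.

U_eff = 0.81/19.1 + 0.19/7.34 = 0.04241 + 0.02589 = 0.06829
R_eff = 1/U_eff = 14.64 ft²·°F·h/BTU

14.6 ft²·°F·h/BTU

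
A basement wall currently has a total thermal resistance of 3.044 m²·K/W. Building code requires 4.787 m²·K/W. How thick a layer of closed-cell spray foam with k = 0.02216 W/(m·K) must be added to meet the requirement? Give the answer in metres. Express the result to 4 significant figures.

ΔR = 4.787 − 3.044 = 1.743 m²·K/W
L = ΔR × k = 1.743 × 0.02216 = 0.038625 m

0.03862 m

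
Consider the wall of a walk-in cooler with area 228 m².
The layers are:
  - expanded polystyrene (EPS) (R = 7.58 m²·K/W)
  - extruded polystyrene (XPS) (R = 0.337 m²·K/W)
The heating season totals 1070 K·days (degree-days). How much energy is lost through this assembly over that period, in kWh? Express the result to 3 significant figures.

740 kWh

R_total = 7.58 + 0.337 = 7.917 m²·K/W
E = A × HDD × 24 / R / 1000 = 228 × 1070 × 24 / 7.917 / 1000 = 739.6 kWh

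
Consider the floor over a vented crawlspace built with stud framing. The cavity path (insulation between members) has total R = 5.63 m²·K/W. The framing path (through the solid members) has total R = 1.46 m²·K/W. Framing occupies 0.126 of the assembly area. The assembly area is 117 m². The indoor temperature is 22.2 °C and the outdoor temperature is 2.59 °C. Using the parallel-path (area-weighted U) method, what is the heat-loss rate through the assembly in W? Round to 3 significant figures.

U_eff = 0.874/5.63 + 0.126/1.46 = 0.1552 + 0.0863 = 0.2415
R_eff = 1/U_eff = 4.14 m²·K/W
Q = 117 × (22.2 − 2.59) / 4.14 = 554.2 W

554 W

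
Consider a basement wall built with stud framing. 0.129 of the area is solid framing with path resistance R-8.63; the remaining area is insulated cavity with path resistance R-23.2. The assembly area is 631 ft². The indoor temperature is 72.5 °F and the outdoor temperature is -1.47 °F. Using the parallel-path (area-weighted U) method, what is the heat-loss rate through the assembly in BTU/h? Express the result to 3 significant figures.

2450 BTU/h

U_eff = 0.871/23.2 + 0.129/8.63 = 0.03754 + 0.01495 = 0.05249
R_eff = 1/U_eff = 19.05 ft²·°F·h/BTU
Q = 631 × (72.5 − (-1.47)) / 19.05 = 2450 BTU/h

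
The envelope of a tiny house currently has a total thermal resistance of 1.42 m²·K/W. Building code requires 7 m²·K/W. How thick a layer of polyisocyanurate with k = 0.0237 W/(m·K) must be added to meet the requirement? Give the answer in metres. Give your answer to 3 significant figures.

ΔR = 7 − 1.42 = 5.58 m²·K/W
L = ΔR × k = 5.58 × 0.0237 = 0.1322 m

0.132 m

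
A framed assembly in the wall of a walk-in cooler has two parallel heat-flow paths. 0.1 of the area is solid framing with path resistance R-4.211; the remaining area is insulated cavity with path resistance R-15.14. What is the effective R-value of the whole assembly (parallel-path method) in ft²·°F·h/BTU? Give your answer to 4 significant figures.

U_eff = 0.9/15.14 + 0.1/4.211 = 0.059445 + 0.023747 = 0.083193
R_eff = 1/U_eff = 12.02 ft²·°F·h/BTU

12.02 ft²·°F·h/BTU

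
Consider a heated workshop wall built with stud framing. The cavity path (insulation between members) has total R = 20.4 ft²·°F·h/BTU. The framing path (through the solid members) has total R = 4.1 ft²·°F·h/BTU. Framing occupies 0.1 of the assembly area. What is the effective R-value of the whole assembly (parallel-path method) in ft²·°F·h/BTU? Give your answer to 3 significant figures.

14.6 ft²·°F·h/BTU

U_eff = 0.9/20.4 + 0.1/4.1 = 0.04412 + 0.02439 = 0.06851
R_eff = 1/U_eff = 14.6 ft²·°F·h/BTU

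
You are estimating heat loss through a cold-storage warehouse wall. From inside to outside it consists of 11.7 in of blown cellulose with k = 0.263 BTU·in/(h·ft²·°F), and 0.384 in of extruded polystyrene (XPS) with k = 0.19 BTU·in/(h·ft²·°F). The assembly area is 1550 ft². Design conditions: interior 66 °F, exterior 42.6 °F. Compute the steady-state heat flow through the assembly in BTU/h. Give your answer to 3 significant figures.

11.7/0.263 = 44.49
0.384/0.19 = 2.021
R_total = 44.49 + 2.021 = 46.51 ft²·°F·h/BTU
Q = A·ΔT/R = 1550 × (66 − 42.6) / 46.51 = 779.9 BTU/h

780 BTU/h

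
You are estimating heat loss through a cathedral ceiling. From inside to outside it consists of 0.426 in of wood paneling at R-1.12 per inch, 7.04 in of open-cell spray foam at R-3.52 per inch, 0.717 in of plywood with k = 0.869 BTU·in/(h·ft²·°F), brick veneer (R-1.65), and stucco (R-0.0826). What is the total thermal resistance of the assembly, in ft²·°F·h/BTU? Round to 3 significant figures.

0.426 × 1.12 = 0.4771
7.04 × 3.52 = 24.78
0.717/0.869 = 0.8251
R_total = 0.4771 + 24.78 + 0.8251 + 1.65 + 0.0826 = 27.82 ft²·°F·h/BTU

27.8 ft²·°F·h/BTU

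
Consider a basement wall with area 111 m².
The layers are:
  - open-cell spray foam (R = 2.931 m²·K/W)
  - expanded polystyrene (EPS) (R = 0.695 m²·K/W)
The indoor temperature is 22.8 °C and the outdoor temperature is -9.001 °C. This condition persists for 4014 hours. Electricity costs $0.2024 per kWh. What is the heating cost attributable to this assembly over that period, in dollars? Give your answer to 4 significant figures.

790.9 dollars

R_total = 2.931 + 0.695 = 3.626 m²·K/W
Q = 111 × (22.8 − (-9.001)) / 3.626 = 973.5 W
E = 973.5 W × 4014 h / 1000 = 3907.6 kWh
Cost = 3907.6 × 0.2024 = $790.9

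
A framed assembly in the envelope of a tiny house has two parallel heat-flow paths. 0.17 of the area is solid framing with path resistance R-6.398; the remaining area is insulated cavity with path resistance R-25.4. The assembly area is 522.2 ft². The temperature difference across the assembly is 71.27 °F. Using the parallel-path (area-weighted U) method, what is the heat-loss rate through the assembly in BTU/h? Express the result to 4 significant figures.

U_eff = 0.83/25.4 + 0.17/6.398 = 0.032677 + 0.026571 = 0.059248
R_eff = 1/U_eff = 16.878 ft²·°F·h/BTU
Q = 522.2 × 71.27 / 16.878 = 2205 BTU/h

2205 BTU/h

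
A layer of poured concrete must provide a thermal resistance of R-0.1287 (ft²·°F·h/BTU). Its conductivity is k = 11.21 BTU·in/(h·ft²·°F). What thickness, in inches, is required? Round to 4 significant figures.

1.443 in

L = R × k = 0.1287 × 11.21 = 1.4427 in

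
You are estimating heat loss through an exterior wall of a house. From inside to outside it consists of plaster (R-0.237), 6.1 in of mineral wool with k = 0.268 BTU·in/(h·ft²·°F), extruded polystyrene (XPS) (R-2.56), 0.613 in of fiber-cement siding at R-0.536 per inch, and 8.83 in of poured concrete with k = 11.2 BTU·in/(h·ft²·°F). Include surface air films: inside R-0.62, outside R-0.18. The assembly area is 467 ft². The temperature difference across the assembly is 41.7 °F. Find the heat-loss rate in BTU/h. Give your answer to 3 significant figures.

6.1/0.268 = 22.76
0.613 × 0.536 = 0.3286
8.83/11.2 = 0.7884
R_total = 0.62 + 0.237 + 22.76 + 2.56 + 0.3286 + 0.7884 + 0.18 = 27.48 ft²·°F·h/BTU
Q = A·ΔT/R = 467 × 41.7 / 27.48 = 708.8 BTU/h

709 BTU/h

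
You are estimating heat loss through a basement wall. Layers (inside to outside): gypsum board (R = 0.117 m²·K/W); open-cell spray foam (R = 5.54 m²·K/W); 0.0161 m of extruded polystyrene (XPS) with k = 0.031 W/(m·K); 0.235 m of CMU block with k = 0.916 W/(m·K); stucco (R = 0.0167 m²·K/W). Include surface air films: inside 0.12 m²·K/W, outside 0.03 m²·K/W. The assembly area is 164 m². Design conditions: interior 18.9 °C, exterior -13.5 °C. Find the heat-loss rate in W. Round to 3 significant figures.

805 W

0.0161/0.031 = 0.5194
0.235/0.916 = 0.2566
R_total = 0.12 + 0.117 + 5.54 + 0.5194 + 0.2566 + 0.0167 + 0.03 = 6.6 m²·K/W
Q = A·ΔT/R = 164 × (18.9 − (-13.5)) / 6.6 = 805.1 W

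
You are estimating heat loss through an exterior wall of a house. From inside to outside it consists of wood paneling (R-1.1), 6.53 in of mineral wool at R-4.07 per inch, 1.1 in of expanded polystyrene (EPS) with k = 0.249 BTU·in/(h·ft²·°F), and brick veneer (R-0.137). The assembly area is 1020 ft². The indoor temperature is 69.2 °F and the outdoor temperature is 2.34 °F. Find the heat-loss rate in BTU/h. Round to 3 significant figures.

6.53 × 4.07 = 26.58
1.1/0.249 = 4.418
R_total = 1.1 + 26.58 + 4.418 + 0.137 = 32.23 ft²·°F·h/BTU
Q = A·ΔT/R = 1020 × (69.2 − 2.34) / 32.23 = 2116 BTU/h

2120 BTU/h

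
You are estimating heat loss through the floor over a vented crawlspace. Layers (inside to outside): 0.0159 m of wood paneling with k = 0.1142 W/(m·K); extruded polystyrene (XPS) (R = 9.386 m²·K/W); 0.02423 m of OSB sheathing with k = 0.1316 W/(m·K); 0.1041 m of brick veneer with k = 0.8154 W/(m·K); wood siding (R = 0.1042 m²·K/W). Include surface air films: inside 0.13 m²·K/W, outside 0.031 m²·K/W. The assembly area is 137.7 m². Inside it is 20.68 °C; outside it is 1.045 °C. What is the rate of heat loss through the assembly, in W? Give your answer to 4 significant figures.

267.6 W

0.0159/0.1142 = 0.13923
0.02423/0.1316 = 0.18412
0.1041/0.8154 = 0.12767
R_total = 0.13 + 0.13923 + 9.386 + 0.18412 + 0.12767 + 0.1042 + 0.031 = 10.102 m²·K/W
Q = A·ΔT/R = 137.7 × (20.68 − 1.045) / 10.102 = 267.64 W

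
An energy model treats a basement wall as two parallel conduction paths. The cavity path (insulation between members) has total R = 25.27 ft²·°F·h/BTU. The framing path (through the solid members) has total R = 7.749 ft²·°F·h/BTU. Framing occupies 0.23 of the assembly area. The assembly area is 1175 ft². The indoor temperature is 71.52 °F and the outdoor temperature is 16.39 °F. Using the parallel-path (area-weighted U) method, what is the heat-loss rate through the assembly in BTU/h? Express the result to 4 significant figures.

U_eff = 0.77/25.27 + 0.23/7.749 = 0.030471 + 0.029681 = 0.060152
R_eff = 1/U_eff = 16.625 ft²·°F·h/BTU
Q = 1175 × (71.52 − 16.39) / 16.625 = 3896.5 BTU/h

3897 BTU/h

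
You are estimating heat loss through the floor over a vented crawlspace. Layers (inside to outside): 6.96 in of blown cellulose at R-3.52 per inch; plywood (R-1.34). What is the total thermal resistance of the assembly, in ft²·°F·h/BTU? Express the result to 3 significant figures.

6.96 × 3.52 = 24.5
R_total = 24.5 + 1.34 = 25.84 ft²·°F·h/BTU

25.8 ft²·°F·h/BTU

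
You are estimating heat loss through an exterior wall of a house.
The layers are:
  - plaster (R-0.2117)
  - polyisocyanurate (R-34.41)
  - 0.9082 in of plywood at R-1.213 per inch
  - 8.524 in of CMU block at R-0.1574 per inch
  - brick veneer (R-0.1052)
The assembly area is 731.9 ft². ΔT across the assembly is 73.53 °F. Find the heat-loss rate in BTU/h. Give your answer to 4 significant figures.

1448 BTU/h

0.9082 × 1.213 = 1.1016
8.524 × 0.1574 = 1.3417
R_total = 0.2117 + 34.41 + 1.1016 + 1.3417 + 0.1052 = 37.17 ft²·°F·h/BTU
Q = A·ΔT/R = 731.9 × 73.53 / 37.17 = 1447.8 BTU/h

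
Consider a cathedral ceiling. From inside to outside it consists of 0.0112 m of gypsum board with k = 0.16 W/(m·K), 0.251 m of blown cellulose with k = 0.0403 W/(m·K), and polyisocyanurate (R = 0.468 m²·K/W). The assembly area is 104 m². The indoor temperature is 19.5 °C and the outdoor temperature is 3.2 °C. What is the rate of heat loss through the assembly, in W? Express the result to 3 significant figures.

251 W

0.0112/0.16 = 0.07
0.251/0.0403 = 6.228
R_total = 0.07 + 6.228 + 0.468 = 6.766 m²·K/W
Q = A·ΔT/R = 104 × (19.5 − 3.2) / 6.766 = 250.5 W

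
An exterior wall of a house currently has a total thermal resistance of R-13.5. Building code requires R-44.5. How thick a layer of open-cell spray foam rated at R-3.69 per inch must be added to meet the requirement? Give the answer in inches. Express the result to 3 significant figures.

8.40 in

ΔR = 44.5 − 13.5 = 31 ft²·°F·h/BTU
L = ΔR / (R/in) = 31/3.69 = 8.401 in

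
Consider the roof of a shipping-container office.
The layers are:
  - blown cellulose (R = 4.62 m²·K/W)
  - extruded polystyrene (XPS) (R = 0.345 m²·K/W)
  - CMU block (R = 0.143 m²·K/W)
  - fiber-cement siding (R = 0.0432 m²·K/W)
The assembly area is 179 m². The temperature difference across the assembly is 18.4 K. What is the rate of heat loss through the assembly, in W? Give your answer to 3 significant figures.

639 W

R_total = 4.62 + 0.345 + 0.143 + 0.0432 = 5.151 m²·K/W
Q = A·ΔT/R = 179 × 18.4 / 5.151 = 639.4 W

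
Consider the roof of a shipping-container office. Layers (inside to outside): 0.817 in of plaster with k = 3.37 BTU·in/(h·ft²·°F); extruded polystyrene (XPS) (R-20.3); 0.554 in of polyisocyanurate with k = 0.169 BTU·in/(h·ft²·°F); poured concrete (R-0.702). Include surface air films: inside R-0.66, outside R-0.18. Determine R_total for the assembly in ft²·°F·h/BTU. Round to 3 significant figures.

0.817/3.37 = 0.2424
0.554/0.169 = 3.278
R_total = 0.66 + 0.2424 + 20.3 + 3.278 + 0.702 + 0.18 = 25.36 ft²·°F·h/BTU

25.4 ft²·°F·h/BTU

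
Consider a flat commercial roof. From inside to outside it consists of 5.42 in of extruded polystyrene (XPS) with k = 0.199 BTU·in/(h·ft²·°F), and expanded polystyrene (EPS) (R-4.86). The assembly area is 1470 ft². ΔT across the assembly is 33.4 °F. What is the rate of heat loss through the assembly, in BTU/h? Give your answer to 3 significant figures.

5.42/0.199 = 27.24
R_total = 27.24 + 4.86 = 32.1 ft²·°F·h/BTU
Q = A·ΔT/R = 1470 × 33.4 / 32.1 = 1530 BTU/h

1530 BTU/h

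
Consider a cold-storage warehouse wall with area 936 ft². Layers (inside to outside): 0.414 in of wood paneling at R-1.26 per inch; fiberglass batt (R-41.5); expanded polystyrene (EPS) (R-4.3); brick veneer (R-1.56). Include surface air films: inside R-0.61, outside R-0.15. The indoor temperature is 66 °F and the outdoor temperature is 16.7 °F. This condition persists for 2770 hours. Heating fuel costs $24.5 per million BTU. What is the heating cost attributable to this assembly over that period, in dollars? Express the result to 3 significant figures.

64.4 dollars

0.414 × 1.26 = 0.5216
R_total = 0.61 + 0.5216 + 41.5 + 4.3 + 1.56 + 0.15 = 48.64 ft²·°F·h/BTU
Q = 936 × (66 − 16.7) / 48.64 = 948.7 BTU/h
E = 948.7 × 2770 = 2628000 BTU
Cost = 2628000/10⁶ × 24.5 = $64.38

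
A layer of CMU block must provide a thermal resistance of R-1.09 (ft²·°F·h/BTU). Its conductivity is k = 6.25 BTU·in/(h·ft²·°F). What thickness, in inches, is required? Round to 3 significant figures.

L = R × k = 1.09 × 6.25 = 6.813 in

6.81 in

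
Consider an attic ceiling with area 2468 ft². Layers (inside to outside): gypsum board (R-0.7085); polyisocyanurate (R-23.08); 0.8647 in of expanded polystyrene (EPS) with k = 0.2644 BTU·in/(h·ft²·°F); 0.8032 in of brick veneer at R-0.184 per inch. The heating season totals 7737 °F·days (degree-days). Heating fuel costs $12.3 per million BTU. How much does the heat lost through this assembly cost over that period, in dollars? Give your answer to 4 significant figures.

207.2 dollars

0.8647/0.2644 = 3.2704
0.8032 × 0.184 = 0.14779
R_total = 0.7085 + 23.08 + 3.2704 + 0.14779 = 27.207 ft²·°F·h/BTU
E = A × HDD × 24 / R = 2468 × 7737 × 24 / 27.207 = 16844000 BTU
Cost = 16844000/10⁶ × 12.3 = $207.18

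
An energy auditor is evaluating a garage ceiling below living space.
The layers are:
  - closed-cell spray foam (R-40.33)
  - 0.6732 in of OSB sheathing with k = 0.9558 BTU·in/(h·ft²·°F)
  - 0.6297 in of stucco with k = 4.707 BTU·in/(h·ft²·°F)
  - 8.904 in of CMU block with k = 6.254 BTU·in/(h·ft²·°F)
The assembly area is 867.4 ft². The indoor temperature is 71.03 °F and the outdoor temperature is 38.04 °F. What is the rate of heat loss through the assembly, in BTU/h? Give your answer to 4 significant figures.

0.6732/0.9558 = 0.70433
0.6297/4.707 = 0.13378
8.904/6.254 = 1.4237
R_total = 40.33 + 0.70433 + 0.13378 + 1.4237 = 42.592 ft²·°F·h/BTU
Q = A·ΔT/R = 867.4 × (71.03 − 38.04) / 42.592 = 671.85 BTU/h

671.9 BTU/h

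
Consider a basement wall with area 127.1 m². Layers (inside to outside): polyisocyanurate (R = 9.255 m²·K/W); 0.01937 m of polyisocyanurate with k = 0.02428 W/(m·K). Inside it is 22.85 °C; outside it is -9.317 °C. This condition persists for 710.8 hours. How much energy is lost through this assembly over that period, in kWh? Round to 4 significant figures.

289.1 kWh

0.01937/0.02428 = 0.79778
R_total = 9.255 + 0.79778 = 10.053 m²·K/W
Q = 127.1 × (22.85 − (-9.317)) / 10.053 = 406.7 W
E = 406.7 W × 710.8 h / 1000 = 289.08 kWh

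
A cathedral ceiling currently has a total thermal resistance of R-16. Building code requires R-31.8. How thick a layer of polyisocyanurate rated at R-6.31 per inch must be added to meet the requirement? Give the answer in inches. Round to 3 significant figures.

2.50 in

ΔR = 31.8 − 16 = 15.8 ft²·°F·h/BTU
L = ΔR / (R/in) = 15.8/6.31 = 2.504 in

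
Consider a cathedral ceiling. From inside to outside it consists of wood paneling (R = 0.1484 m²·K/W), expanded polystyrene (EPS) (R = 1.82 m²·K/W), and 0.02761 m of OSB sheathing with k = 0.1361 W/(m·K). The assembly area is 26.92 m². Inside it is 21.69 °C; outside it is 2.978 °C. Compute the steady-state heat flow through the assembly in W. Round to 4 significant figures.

0.02761/0.1361 = 0.20287
R_total = 0.1484 + 1.82 + 0.20287 = 2.1713 m²·K/W
Q = A·ΔT/R = 26.92 × (21.69 − 2.978) / 2.1713 = 232 W

232.0 W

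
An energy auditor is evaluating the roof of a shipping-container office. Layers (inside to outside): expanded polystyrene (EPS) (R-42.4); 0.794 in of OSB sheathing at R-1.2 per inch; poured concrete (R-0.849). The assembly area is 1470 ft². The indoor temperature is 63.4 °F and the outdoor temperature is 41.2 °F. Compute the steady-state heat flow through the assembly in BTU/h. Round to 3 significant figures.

738 BTU/h

0.794 × 1.2 = 0.9528
R_total = 42.4 + 0.9528 + 0.849 = 44.2 ft²·°F·h/BTU
Q = A·ΔT/R = 1470 × (63.4 − 41.2) / 44.2 = 738.3 BTU/h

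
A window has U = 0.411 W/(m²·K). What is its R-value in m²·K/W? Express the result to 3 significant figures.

2.43 m²·K/W

R = 1/U = 1/0.411 = 2.433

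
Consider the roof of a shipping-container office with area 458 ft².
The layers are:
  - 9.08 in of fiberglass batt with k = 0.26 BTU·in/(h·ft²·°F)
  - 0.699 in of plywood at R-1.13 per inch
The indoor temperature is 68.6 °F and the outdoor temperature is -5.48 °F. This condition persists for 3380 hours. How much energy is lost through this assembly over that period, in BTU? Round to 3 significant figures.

3210000 BTU

9.08/0.26 = 34.92
0.699 × 1.13 = 0.7899
R_total = 34.92 + 0.7899 = 35.71 ft²·°F·h/BTU
Q = 458 × (68.6 − (-5.48)) / 35.71 = 950 BTU/h
E = 950 × 3380 = 3211000 BTU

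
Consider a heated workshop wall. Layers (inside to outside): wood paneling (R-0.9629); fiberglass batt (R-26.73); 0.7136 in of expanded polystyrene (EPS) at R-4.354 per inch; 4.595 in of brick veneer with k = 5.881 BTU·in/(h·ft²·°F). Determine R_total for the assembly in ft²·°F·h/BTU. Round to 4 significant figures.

31.58 ft²·°F·h/BTU

0.7136 × 4.354 = 3.107
4.595/5.881 = 0.78133
R_total = 0.9629 + 26.73 + 3.107 + 0.78133 = 31.581 ft²·°F·h/BTU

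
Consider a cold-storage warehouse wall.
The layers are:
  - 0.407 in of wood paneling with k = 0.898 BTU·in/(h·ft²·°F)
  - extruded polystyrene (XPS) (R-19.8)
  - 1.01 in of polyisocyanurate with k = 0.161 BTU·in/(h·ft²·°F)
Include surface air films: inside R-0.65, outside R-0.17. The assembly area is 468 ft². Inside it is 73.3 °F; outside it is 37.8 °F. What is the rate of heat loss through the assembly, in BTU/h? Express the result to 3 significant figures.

0.407/0.898 = 0.4532
1.01/0.161 = 6.273
R_total = 0.65 + 0.4532 + 19.8 + 6.273 + 0.17 = 27.35 ft²·°F·h/BTU
Q = A·ΔT/R = 468 × (73.3 − 37.8) / 27.35 = 607.5 BTU/h

608 BTU/h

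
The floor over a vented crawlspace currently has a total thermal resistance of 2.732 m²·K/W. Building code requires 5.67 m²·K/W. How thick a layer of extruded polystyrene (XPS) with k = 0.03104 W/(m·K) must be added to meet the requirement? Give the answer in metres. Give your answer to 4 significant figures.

ΔR = 5.67 − 2.732 = 2.938 m²·K/W
L = ΔR × k = 2.938 × 0.03104 = 0.091196 m

0.09120 m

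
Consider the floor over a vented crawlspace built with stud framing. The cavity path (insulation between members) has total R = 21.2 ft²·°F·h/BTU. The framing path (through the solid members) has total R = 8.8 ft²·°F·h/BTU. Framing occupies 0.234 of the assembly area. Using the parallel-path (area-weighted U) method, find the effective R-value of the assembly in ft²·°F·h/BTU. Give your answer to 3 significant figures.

15.9 ft²·°F·h/BTU

U_eff = 0.766/21.2 + 0.234/8.8 = 0.03613 + 0.02659 = 0.06272
R_eff = 1/U_eff = 15.94 ft²·°F·h/BTU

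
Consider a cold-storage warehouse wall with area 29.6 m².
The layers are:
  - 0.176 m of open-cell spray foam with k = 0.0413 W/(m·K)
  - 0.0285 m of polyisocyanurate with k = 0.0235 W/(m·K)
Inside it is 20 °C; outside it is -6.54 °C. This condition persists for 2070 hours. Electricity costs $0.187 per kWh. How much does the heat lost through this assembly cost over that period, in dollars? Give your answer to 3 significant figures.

0.176/0.0413 = 4.262
0.0285/0.0235 = 1.213
R_total = 4.262 + 1.213 = 5.474 m²·K/W
Q = 29.6 × (20 − (-6.54)) / 5.474 = 143.5 W
E = 143.5 W × 2070 h / 1000 = 297.1 kWh
Cost = 297.1 × 0.187 = $55.55

55.5 dollars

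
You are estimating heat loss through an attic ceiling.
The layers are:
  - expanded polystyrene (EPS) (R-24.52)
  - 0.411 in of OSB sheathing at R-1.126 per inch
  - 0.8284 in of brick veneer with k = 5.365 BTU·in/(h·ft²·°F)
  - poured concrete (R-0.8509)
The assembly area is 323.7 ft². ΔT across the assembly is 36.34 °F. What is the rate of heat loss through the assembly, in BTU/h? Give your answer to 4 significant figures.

0.411 × 1.126 = 0.46279
0.8284/5.365 = 0.15441
R_total = 24.52 + 0.46279 + 0.15441 + 0.8509 = 25.988 ft²·°F·h/BTU
Q = A·ΔT/R = 323.7 × 36.34 / 25.988 = 452.64 BTU/h

452.6 BTU/h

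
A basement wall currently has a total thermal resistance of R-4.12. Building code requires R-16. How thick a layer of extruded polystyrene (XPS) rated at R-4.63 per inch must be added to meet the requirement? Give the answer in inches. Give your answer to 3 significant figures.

2.57 in

ΔR = 16 − 4.12 = 11.88 ft²·°F·h/BTU
L = ΔR / (R/in) = 11.88/4.63 = 2.566 in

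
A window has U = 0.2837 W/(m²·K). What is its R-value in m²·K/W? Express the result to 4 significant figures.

R = 1/U = 1/0.2837 = 3.5249

3.525 m²·K/W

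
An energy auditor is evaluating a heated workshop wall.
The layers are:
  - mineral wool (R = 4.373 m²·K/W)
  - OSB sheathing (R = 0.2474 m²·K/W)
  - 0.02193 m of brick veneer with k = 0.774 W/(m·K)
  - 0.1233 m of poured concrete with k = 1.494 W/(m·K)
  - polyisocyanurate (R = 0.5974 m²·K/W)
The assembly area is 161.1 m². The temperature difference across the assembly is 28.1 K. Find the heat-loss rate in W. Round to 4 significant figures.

0.02193/0.774 = 0.028333
0.1233/1.494 = 0.08253
R_total = 4.373 + 0.2474 + 0.028333 + 0.08253 + 0.5974 = 5.3287 m²·K/W
Q = A·ΔT/R = 161.1 × 28.1 / 5.3287 = 849.54 W

849.5 W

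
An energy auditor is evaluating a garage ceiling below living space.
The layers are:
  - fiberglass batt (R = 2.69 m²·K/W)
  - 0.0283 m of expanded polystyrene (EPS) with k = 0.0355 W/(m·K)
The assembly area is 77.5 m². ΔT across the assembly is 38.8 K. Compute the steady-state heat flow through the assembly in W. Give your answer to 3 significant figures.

0.0283/0.0355 = 0.7972
R_total = 2.69 + 0.7972 = 3.487 m²·K/W
Q = A·ΔT/R = 77.5 × 38.8 / 3.487 = 862.3 W

862 W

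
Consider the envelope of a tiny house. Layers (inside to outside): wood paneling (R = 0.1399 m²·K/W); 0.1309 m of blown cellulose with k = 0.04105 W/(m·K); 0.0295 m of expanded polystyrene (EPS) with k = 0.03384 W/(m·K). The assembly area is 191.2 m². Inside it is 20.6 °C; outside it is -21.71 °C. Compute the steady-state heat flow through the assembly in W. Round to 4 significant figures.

1926 W

0.1309/0.04105 = 3.1888
0.0295/0.03384 = 0.87175
R_total = 0.1399 + 3.1888 + 0.87175 = 4.2004 m²·K/W
Q = A·ΔT/R = 191.2 × (20.6 − (-21.71)) / 4.2004 = 1925.9 W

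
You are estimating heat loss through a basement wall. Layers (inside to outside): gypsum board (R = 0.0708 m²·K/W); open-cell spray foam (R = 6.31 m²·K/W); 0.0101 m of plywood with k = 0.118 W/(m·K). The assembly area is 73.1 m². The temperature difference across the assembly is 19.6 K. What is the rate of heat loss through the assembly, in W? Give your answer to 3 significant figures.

222 W

0.0101/0.118 = 0.08559
R_total = 0.0708 + 6.31 + 0.08559 = 6.466 m²·K/W
Q = A·ΔT/R = 73.1 × 19.6 / 6.466 = 221.6 W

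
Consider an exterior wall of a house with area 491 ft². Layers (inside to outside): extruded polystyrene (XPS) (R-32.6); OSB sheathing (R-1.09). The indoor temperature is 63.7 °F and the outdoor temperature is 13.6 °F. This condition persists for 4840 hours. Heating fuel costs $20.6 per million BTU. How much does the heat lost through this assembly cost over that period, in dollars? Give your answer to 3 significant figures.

72.8 dollars

R_total = 32.6 + 1.09 = 33.69 ft²·°F·h/BTU
Q = 491 × (63.7 − 13.6) / 33.69 = 730.2 BTU/h
E = 730.2 × 4840 = 3534000 BTU
Cost = 3534000/10⁶ × 20.6 = $72.8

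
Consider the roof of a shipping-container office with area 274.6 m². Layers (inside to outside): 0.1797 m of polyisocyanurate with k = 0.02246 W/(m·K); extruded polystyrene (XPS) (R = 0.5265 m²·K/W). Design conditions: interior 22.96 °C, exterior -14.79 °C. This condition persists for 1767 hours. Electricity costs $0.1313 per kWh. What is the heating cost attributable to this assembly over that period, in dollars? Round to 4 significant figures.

282.0 dollars

0.1797/0.02246 = 8.0009
R_total = 8.0009 + 0.5265 = 8.5274 m²·K/W
Q = 274.6 × (22.96 − (-14.79)) / 8.5274 = 1215.6 W
E = 1215.6 W × 1767 h / 1000 = 2148 kWh
Cost = 2148 × 0.1313 = $282.03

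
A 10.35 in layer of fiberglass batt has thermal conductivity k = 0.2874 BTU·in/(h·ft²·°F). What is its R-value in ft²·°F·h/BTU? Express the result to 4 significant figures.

36.01 ft²·°F·h/BTU

R = L/k = 10.35/0.2874 = 36.013 ft²·°F·h/BTU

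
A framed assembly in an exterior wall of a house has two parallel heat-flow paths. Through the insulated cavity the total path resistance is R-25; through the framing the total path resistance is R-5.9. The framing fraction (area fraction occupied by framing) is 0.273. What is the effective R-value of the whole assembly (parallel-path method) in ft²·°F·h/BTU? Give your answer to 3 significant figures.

U_eff = 0.727/25 + 0.273/5.9 = 0.02908 + 0.04627 = 0.07535
R_eff = 1/U_eff = 13.27 ft²·°F·h/BTU

13.3 ft²·°F·h/BTU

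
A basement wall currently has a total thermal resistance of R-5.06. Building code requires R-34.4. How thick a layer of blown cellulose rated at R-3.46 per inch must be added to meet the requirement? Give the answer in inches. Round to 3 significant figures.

ΔR = 34.4 − 5.06 = 29.34 ft²·°F·h/BTU
L = ΔR / (R/in) = 29.34/3.46 = 8.48 in

8.48 in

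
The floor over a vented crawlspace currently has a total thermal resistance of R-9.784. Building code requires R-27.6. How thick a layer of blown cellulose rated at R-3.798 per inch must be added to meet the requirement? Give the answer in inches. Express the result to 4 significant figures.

ΔR = 27.6 − 9.784 = 17.816 ft²·°F·h/BTU
L = ΔR / (R/in) = 17.816/3.798 = 4.6909 in

4.691 in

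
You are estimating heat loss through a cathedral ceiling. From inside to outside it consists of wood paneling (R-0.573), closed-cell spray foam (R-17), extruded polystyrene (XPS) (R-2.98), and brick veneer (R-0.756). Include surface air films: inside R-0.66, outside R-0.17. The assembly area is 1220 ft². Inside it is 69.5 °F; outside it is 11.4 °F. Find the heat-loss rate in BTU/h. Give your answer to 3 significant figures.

3200 BTU/h

R_total = 0.66 + 0.573 + 17 + 2.98 + 0.756 + 0.17 = 22.14 ft²·°F·h/BTU
Q = A·ΔT/R = 1220 × (69.5 − 11.4) / 22.14 = 3202 BTU/h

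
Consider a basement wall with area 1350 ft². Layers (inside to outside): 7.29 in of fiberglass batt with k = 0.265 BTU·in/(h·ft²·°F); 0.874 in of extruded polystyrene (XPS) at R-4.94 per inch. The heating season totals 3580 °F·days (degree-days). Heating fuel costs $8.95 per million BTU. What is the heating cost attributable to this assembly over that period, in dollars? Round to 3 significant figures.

32.6 dollars

7.29/0.265 = 27.51
0.874 × 4.94 = 4.318
R_total = 27.51 + 4.318 = 31.83 ft²·°F·h/BTU
E = A × HDD × 24 / R = 1350 × 3580 × 24 / 31.83 = 3644000 BTU
Cost = 3644000/10⁶ × 8.95 = $32.62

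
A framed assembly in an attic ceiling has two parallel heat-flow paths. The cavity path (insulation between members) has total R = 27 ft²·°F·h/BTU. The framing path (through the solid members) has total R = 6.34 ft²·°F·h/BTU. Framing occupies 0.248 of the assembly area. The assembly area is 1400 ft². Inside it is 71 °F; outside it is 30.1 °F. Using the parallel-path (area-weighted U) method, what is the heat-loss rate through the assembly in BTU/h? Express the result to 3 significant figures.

U_eff = 0.752/27 + 0.248/6.34 = 0.02785 + 0.03912 = 0.06697
R_eff = 1/U_eff = 14.93 ft²·°F·h/BTU
Q = 1400 × (71 − 30.1) / 14.93 = 3835 BTU/h

3830 BTU/h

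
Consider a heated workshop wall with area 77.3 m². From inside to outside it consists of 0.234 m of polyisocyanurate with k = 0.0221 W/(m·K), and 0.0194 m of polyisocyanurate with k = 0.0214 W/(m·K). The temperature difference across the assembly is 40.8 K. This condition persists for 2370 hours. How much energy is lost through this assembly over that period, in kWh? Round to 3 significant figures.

650 kWh

0.234/0.0221 = 10.59
0.0194/0.0214 = 0.9065
R_total = 10.59 + 0.9065 = 11.49 m²·K/W
Q = 77.3 × 40.8 / 11.49 = 274.4 W
E = 274.4 W × 2370 h / 1000 = 650.3 kWh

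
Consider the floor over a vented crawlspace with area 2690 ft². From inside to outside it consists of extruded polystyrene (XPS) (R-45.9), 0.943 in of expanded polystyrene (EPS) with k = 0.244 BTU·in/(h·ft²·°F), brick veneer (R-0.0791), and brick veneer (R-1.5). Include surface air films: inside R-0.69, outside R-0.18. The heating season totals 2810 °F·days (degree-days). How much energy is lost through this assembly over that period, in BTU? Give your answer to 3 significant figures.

0.943/0.244 = 3.865
R_total = 0.69 + 45.9 + 3.865 + 0.0791 + 1.5 + 0.18 = 52.21 ft²·°F·h/BTU
E = A × HDD × 24 / R = 2690 × 2810 × 24 / 52.21 = 3474000 BTU

3470000 BTU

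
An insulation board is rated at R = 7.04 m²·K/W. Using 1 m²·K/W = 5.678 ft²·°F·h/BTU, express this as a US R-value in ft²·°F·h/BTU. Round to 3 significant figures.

R_US = 7.04 × 5.678 = 39.97

40.0 ft²·°F·h/BTU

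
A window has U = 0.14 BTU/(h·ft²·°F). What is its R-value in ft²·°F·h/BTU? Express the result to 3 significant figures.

R = 1/U = 1/0.14 = 7.143

7.14 ft²·°F·h/BTU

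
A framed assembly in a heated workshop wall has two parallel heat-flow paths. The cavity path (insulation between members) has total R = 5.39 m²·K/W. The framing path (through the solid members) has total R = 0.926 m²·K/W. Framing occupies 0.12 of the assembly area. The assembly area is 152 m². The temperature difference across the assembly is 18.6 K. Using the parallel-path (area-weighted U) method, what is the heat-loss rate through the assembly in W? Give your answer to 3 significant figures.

828 W

U_eff = 0.88/5.39 + 0.12/0.926 = 0.1633 + 0.1296 = 0.2929
R_eff = 1/U_eff = 3.415 m²·K/W
Q = 152 × 18.6 / 3.415 = 828 W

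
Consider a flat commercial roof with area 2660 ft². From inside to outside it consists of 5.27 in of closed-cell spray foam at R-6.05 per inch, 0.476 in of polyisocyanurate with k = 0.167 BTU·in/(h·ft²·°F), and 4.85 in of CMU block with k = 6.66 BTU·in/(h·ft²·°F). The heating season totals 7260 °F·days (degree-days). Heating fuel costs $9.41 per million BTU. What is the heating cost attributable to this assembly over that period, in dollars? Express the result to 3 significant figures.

123 dollars

5.27 × 6.05 = 31.88
0.476/0.167 = 2.85
4.85/6.66 = 0.7282
R_total = 31.88 + 2.85 + 0.7282 = 35.46 ft²·°F·h/BTU
E = A × HDD × 24 / R = 2660 × 7260 × 24 / 35.46 = 13070000 BTU
Cost = 13070000/10⁶ × 9.41 = $123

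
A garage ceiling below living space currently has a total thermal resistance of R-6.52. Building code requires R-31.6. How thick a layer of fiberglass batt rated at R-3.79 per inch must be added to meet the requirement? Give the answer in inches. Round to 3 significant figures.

ΔR = 31.6 − 6.52 = 25.08 ft²·°F·h/BTU
L = ΔR / (R/in) = 25.08/3.79 = 6.617 in

6.62 in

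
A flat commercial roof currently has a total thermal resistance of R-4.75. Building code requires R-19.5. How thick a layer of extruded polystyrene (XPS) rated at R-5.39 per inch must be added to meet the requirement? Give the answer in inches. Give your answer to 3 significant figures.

ΔR = 19.5 − 4.75 = 14.75 ft²·°F·h/BTU
L = ΔR / (R/in) = 14.75/5.39 = 2.737 in

2.74 in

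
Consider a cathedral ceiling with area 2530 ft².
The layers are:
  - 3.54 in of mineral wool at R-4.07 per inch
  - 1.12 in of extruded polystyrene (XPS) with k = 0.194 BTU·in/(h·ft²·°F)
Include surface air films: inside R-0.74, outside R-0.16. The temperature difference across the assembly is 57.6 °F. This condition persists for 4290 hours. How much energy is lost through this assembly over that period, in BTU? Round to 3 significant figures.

3.54 × 4.07 = 14.41
1.12/0.194 = 5.773
R_total = 0.74 + 14.41 + 5.773 + 0.16 = 21.08 ft²·°F·h/BTU
Q = 2530 × 57.6 / 21.08 = 6913 BTU/h
E = 6913 × 4290 = 29660000 BTU

29700000 BTU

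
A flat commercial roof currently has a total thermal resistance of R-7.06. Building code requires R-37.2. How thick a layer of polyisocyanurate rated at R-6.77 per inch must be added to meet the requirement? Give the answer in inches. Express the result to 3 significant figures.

ΔR = 37.2 − 7.06 = 30.14 ft²·°F·h/BTU
L = ΔR / (R/in) = 30.14/6.77 = 4.452 in

4.45 in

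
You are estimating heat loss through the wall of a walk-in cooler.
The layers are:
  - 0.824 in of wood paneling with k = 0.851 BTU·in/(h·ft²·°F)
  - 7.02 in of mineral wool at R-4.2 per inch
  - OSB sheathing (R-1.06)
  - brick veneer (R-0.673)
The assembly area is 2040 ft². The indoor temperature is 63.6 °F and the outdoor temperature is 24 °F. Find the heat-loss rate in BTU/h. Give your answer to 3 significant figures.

0.824/0.851 = 0.9683
7.02 × 4.2 = 29.48
R_total = 0.9683 + 29.48 + 1.06 + 0.673 = 32.19 ft²·°F·h/BTU
Q = A·ΔT/R = 2040 × (63.6 − 24) / 32.19 = 2510 BTU/h

2510 BTU/h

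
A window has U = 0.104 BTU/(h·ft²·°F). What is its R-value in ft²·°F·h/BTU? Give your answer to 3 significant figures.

R = 1/U = 1/0.104 = 9.615

9.62 ft²·°F·h/BTU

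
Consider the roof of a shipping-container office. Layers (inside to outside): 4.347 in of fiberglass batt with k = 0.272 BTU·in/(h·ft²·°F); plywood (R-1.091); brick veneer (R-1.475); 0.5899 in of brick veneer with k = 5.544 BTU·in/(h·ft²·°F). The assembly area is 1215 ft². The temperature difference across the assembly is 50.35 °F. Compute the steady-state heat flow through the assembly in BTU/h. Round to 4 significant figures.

3279 BTU/h

4.347/0.272 = 15.982
0.5899/5.544 = 0.1064
R_total = 15.982 + 1.091 + 1.475 + 0.1064 = 18.654 ft²·°F·h/BTU
Q = A·ΔT/R = 1215 × 50.35 / 18.654 = 3279.5 BTU/h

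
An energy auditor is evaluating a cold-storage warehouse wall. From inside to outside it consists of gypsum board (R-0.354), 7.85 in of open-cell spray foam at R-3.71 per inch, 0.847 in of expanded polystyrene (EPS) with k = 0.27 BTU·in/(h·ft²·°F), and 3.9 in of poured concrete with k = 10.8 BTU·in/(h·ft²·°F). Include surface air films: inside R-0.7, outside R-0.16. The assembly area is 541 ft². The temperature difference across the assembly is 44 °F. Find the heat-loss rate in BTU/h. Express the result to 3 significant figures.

704 BTU/h

7.85 × 3.71 = 29.12
0.847/0.27 = 3.137
3.9/10.8 = 0.3611
R_total = 0.7 + 0.354 + 29.12 + 3.137 + 0.3611 + 0.16 = 33.84 ft²·°F·h/BTU
Q = A·ΔT/R = 541 × 44 / 33.84 = 703.5 BTU/h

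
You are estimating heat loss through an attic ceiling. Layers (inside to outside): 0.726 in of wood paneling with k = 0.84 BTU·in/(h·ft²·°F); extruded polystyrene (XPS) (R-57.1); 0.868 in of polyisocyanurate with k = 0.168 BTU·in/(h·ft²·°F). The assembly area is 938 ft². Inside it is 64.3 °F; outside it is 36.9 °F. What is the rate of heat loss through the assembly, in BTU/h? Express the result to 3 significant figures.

0.726/0.84 = 0.8643
0.868/0.168 = 5.167
R_total = 0.8643 + 57.1 + 5.167 = 63.13 ft²·°F·h/BTU
Q = A·ΔT/R = 938 × (64.3 − 36.9) / 63.13 = 407.1 BTU/h

407 BTU/h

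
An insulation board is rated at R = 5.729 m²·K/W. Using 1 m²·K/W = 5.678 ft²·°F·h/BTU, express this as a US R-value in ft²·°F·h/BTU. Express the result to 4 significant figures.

R_US = 5.729 × 5.678 = 32.529

32.53 ft²·°F·h/BTU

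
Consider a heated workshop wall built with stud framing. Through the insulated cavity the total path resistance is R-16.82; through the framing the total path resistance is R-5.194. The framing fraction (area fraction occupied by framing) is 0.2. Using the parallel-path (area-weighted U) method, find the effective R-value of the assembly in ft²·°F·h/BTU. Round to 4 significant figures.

U_eff = 0.8/16.82 + 0.2/5.194 = 0.047562 + 0.038506 = 0.086068
R_eff = 1/U_eff = 11.619 ft²·°F·h/BTU

11.62 ft²·°F·h/BTU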